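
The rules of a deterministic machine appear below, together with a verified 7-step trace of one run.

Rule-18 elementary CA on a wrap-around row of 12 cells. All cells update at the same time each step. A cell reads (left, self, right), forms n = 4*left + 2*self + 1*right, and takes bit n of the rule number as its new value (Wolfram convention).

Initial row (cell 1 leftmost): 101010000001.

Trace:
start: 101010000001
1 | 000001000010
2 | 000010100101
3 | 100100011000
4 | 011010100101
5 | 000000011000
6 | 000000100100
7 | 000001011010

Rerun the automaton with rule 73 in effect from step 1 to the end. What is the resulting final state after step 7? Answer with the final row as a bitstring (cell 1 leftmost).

100000111101

(re-executing steps 1..7 under rule 73; state before step 1: 101010000001)
1 | 100000111101
2 | 101110100101
3 | 101010000001
4 | 100000111101
5 | 101110100101
6 | 101010000001
7 | 100000111101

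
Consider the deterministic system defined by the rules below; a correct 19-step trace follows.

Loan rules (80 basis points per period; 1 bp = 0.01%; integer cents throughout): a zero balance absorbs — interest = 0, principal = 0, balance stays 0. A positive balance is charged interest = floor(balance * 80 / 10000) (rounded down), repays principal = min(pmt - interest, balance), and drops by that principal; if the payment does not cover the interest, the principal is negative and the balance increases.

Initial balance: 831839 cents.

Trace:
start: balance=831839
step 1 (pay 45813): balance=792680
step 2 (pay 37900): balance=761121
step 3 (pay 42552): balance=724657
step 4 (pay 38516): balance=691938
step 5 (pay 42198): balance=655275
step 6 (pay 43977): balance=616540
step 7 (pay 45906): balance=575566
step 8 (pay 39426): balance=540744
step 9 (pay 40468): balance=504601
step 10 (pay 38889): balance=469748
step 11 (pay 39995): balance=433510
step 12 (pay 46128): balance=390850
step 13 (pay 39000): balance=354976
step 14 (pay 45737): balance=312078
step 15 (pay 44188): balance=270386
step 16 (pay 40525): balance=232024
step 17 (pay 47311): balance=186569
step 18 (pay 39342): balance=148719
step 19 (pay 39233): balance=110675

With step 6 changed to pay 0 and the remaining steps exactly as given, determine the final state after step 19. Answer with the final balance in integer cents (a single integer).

(re-executing from step 6 with the substitution; state before step 6: balance=655275)
step 6 (pay 0): balance=660517
step 7 (pay 45906): balance=619895
step 8 (pay 39426): balance=585428
step 9 (pay 40468): balance=549643
step 10 (pay 38889): balance=515151
step 11 (pay 39995): balance=479277
step 12 (pay 46128): balance=436983
step 13 (pay 39000): balance=401478
step 14 (pay 45737): balance=358952
step 15 (pay 44188): balance=317635
step 16 (pay 40525): balance=279651
step 17 (pay 47311): balance=234577
step 18 (pay 39342): balance=197111
step 19 (pay 39233): balance=159454

159454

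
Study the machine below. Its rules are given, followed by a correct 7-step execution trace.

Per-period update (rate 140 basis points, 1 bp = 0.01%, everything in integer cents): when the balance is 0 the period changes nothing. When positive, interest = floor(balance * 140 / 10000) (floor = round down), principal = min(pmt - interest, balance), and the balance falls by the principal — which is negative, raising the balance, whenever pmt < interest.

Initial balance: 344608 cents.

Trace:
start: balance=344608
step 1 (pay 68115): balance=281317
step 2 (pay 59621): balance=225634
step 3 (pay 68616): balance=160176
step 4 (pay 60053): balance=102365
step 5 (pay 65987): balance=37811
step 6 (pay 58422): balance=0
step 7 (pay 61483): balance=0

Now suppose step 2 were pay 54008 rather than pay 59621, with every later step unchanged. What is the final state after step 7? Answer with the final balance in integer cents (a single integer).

(re-executing from step 2 with the substitution; state before step 2: balance=281317)
step 2 (pay 54008): balance=231247
step 3 (pay 68616): balance=165868
step 4 (pay 60053): balance=108137
step 5 (pay 65987): balance=43663
step 6 (pay 58422): balance=0
step 7 (pay 61483): balance=0

0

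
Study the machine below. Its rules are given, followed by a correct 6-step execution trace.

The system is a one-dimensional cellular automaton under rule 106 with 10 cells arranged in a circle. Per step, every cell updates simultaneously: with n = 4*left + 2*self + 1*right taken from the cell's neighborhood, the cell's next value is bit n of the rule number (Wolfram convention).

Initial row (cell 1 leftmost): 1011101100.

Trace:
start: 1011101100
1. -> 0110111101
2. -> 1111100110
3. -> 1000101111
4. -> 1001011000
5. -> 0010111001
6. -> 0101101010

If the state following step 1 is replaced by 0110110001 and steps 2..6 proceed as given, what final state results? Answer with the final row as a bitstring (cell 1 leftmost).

state after step 1 := 0110110001
2. -> 1111110010
3. -> 1000010101
4. -> 1000101011
5. -> 1001010110
6. -> 0010101111

0010101111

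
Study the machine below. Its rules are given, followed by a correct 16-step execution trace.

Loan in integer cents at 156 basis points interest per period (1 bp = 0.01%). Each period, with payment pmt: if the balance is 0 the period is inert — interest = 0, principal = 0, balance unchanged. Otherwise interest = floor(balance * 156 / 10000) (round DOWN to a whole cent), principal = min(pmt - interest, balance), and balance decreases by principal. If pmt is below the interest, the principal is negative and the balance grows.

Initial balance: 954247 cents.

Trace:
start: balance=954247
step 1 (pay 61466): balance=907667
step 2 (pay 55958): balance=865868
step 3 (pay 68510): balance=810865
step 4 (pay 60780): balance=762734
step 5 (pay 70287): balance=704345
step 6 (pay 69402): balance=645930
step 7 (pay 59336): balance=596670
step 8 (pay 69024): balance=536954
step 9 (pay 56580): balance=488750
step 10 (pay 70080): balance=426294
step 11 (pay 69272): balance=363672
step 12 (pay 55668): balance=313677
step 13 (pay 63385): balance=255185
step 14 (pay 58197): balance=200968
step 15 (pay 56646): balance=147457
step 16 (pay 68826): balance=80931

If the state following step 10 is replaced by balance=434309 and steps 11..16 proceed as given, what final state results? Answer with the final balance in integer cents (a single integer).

state after step 10 := balance=434309
step 11 (pay 69272): balance=371812
step 12 (pay 55668): balance=321944
step 13 (pay 63385): balance=263581
step 14 (pay 58197): balance=209495
step 15 (pay 56646): balance=156117
step 16 (pay 68826): balance=89726

89726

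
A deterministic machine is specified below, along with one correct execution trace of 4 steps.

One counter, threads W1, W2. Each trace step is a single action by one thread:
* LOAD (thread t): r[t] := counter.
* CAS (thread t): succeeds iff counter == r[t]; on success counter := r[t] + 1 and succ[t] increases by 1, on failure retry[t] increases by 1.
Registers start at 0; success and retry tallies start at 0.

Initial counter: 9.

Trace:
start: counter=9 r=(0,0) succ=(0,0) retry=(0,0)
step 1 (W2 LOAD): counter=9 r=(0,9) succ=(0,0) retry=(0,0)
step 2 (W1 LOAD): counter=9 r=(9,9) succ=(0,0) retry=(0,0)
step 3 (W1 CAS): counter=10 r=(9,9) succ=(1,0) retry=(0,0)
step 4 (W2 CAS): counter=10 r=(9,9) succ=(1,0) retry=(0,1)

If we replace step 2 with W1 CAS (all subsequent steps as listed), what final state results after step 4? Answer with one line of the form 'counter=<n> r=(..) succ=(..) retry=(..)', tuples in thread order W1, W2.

(re-executing from step 2 with the substitution; state before step 2: counter=9 r=(0,9) succ=(0,0) retry=(0,0))
step 2 (W1 CAS): counter=9 r=(0,9) succ=(0,0) retry=(1,0)
step 3 (W1 CAS): counter=9 r=(0,9) succ=(0,0) retry=(2,0)
step 4 (W2 CAS): counter=10 r=(0,9) succ=(0,1) retry=(2,0)

counter=10 r=(0,9) succ=(0,1) retry=(2,0)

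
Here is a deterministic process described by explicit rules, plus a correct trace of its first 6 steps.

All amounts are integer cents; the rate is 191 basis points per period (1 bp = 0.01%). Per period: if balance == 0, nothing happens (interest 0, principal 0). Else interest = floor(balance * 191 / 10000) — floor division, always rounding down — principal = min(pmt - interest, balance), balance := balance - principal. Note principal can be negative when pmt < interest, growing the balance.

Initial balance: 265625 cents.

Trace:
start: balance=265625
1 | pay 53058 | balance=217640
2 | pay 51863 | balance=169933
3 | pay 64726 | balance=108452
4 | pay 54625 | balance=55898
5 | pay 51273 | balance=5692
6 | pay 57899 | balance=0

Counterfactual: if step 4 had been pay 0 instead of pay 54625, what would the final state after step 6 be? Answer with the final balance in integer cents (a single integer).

(re-executing from step 4 with the substitution; state before step 4: balance=108452)
4 | pay 0 | balance=110523
5 | pay 51273 | balance=61360
6 | pay 57899 | balance=4632

4632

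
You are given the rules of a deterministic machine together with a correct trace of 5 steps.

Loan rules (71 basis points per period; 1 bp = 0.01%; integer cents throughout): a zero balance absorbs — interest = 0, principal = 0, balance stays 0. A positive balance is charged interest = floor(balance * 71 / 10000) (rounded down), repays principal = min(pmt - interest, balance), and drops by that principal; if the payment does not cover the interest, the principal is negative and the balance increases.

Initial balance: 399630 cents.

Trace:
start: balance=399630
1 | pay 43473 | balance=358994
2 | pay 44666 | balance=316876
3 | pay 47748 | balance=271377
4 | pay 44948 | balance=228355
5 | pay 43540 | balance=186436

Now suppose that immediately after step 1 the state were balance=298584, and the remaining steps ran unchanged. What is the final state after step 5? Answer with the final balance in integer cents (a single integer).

124292

state after step 1 := balance=298584
2 | pay 44666 | balance=256037
3 | pay 47748 | balance=210106
4 | pay 44948 | balance=166649
5 | pay 43540 | balance=124292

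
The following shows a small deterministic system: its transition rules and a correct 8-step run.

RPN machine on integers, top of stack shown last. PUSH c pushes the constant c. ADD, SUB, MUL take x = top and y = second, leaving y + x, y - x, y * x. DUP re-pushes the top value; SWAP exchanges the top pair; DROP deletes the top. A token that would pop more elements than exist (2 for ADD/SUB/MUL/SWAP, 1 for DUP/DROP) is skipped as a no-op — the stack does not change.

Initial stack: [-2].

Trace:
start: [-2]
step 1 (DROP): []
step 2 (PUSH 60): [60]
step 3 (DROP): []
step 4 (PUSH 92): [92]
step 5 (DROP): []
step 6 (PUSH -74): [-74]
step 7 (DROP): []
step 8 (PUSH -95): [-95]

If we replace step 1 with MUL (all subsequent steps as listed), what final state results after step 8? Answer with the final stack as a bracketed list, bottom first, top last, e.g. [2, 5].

[-2, -95]

(re-executing from step 1 with the substitution; state before step 1: [-2])
step 1 (MUL): [-2]
step 2 (PUSH 60): [-2, 60]
step 3 (DROP): [-2]
step 4 (PUSH 92): [-2, 92]
step 5 (DROP): [-2]
step 6 (PUSH -74): [-2, -74]
step 7 (DROP): [-2]
step 8 (PUSH -95): [-2, -95]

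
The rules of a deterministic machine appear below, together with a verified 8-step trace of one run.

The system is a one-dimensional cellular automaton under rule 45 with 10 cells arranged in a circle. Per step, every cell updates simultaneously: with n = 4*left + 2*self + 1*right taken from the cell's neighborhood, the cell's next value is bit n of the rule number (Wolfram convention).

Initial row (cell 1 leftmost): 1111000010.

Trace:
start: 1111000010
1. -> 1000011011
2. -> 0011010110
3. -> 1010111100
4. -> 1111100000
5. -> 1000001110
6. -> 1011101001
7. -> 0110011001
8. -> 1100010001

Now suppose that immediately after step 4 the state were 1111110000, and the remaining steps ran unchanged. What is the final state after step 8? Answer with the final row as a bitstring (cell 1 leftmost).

1100101000

state after step 4 := 1111110000
5. -> 1000000110
6. -> 1011110101
7. -> 0110001111
8. -> 1100101000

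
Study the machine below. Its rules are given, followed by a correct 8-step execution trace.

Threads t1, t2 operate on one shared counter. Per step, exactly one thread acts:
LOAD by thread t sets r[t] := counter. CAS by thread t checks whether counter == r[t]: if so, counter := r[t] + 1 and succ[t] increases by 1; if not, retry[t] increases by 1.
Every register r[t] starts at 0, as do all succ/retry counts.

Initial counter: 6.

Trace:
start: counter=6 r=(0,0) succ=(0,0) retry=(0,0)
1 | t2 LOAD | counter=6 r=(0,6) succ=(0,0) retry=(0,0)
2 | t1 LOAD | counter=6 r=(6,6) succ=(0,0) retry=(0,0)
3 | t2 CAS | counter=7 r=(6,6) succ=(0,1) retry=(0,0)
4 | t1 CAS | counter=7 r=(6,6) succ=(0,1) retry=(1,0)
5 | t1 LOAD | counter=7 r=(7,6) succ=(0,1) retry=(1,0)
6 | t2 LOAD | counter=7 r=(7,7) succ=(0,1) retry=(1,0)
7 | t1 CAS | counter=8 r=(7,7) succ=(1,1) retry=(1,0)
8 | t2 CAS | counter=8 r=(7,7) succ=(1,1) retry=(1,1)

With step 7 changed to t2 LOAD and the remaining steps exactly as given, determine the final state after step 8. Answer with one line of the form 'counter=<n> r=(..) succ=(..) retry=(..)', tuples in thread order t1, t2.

counter=8 r=(7,7) succ=(0,2) retry=(1,0)

(re-executing from step 7 with the substitution; state before step 7: counter=7 r=(7,7) succ=(0,1) retry=(1,0))
7 | t2 LOAD | counter=7 r=(7,7) succ=(0,1) retry=(1,0)
8 | t2 CAS | counter=8 r=(7,7) succ=(0,2) retry=(1,0)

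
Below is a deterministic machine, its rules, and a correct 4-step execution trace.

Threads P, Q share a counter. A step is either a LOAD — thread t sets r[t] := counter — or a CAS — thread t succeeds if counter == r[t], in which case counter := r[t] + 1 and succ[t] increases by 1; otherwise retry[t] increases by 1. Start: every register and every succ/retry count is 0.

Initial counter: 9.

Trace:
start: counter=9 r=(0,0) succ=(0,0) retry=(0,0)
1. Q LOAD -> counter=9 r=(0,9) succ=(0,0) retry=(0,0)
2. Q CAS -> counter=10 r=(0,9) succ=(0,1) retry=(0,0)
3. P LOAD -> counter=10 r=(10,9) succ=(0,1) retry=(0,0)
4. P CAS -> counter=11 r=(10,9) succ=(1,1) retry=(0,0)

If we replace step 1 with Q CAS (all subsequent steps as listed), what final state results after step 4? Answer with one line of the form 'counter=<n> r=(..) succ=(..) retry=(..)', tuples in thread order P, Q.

(re-executing from step 1 with the substitution; state before step 1: counter=9 r=(0,0) succ=(0,0) retry=(0,0))
1. Q CAS -> counter=9 r=(0,0) succ=(0,0) retry=(0,1)
2. Q CAS -> counter=9 r=(0,0) succ=(0,0) retry=(0,2)
3. P LOAD -> counter=9 r=(9,0) succ=(0,0) retry=(0,2)
4. P CAS -> counter=10 r=(9,0) succ=(1,0) retry=(0,2)

counter=10 r=(9,0) succ=(1,0) retry=(0,2)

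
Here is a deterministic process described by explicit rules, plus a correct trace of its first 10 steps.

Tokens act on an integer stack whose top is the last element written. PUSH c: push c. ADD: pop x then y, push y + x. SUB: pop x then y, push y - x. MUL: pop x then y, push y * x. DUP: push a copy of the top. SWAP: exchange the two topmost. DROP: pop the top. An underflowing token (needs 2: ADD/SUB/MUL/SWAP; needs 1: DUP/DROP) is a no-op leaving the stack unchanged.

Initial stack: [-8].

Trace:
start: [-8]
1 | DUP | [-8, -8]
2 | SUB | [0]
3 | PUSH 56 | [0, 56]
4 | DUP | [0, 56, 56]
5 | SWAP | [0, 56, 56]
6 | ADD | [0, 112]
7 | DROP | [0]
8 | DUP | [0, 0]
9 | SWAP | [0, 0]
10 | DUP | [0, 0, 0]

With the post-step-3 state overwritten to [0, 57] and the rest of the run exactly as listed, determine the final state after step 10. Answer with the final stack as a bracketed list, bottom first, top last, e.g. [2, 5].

[0, 0, 0]

state after step 3 := [0, 57]
4 | DUP | [0, 57, 57]
5 | SWAP | [0, 57, 57]
6 | ADD | [0, 114]
7 | DROP | [0]
8 | DUP | [0, 0]
9 | SWAP | [0, 0]
10 | DUP | [0, 0, 0]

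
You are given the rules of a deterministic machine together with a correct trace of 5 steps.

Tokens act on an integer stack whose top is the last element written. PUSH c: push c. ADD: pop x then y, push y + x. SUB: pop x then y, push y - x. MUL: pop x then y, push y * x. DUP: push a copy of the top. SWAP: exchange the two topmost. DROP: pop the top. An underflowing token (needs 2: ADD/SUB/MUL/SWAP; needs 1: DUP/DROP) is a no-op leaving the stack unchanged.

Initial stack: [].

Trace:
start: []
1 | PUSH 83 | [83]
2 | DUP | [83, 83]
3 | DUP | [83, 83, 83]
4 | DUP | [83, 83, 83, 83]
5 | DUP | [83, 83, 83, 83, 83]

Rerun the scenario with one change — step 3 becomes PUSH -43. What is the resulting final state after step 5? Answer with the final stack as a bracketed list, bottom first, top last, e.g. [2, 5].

(re-executing from step 3 with the substitution; state before step 3: [83, 83])
3 | PUSH -43 | [83, 83, -43]
4 | DUP | [83, 83, -43, -43]
5 | DUP | [83, 83, -43, -43, -43]

[83, 83, -43, -43, -43]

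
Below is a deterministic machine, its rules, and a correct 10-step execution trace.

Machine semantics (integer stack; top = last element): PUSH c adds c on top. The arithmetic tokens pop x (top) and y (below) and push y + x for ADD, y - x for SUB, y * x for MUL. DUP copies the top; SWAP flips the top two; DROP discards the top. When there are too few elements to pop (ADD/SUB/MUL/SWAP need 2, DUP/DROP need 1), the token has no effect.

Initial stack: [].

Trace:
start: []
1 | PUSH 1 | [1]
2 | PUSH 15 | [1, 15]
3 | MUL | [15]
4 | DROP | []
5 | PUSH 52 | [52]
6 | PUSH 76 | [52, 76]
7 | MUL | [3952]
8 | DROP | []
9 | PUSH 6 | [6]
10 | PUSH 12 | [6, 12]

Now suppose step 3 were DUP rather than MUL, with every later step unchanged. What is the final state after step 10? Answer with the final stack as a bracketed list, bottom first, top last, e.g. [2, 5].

[1, 15, 6, 12]

(re-executing from step 3 with the substitution; state before step 3: [1, 15])
3 | DUP | [1, 15, 15]
4 | DROP | [1, 15]
5 | PUSH 52 | [1, 15, 52]
6 | PUSH 76 | [1, 15, 52, 76]
7 | MUL | [1, 15, 3952]
8 | DROP | [1, 15]
9 | PUSH 6 | [1, 15, 6]
10 | PUSH 12 | [1, 15, 6, 12]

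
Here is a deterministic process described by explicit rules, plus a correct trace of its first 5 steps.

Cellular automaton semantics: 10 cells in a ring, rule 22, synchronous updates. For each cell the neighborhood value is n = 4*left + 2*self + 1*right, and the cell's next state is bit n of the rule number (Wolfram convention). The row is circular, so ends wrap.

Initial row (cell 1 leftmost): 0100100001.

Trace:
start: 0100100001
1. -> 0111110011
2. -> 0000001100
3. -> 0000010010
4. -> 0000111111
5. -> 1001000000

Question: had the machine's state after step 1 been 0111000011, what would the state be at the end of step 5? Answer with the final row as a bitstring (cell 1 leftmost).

1111000011

state after step 1 := 0111000011
2. -> 0000100100
3. -> 0001111110
4. -> 0010000001
5. -> 1111000011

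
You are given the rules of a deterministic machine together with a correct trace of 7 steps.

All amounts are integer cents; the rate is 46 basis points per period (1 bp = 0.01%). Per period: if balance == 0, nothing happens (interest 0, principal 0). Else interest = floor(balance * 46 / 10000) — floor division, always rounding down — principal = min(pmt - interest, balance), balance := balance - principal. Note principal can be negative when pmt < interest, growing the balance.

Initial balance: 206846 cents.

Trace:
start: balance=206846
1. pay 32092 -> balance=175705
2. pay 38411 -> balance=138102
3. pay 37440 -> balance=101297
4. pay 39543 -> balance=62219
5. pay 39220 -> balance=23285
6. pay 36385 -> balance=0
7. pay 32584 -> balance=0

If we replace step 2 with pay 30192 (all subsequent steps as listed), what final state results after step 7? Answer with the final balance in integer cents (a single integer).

0

(re-executing from step 2 with the substitution; state before step 2: balance=175705)
2. pay 30192 -> balance=146321
3. pay 37440 -> balance=109554
4. pay 39543 -> balance=70514
5. pay 39220 -> balance=31618
6. pay 36385 -> balance=0
7. pay 32584 -> balance=0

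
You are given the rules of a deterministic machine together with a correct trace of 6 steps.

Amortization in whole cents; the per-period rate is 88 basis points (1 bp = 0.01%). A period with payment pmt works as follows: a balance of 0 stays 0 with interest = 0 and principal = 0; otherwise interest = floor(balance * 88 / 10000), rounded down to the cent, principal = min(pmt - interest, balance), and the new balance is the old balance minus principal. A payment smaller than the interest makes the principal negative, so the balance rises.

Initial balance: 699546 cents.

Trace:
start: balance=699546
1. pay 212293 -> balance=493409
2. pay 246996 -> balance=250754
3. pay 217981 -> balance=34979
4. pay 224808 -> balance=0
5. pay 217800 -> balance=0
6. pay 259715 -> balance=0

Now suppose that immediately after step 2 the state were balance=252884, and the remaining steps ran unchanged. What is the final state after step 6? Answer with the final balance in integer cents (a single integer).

state after step 2 := balance=252884
3. pay 217981 -> balance=37128
4. pay 224808 -> balance=0
5. pay 217800 -> balance=0
6. pay 259715 -> balance=0

0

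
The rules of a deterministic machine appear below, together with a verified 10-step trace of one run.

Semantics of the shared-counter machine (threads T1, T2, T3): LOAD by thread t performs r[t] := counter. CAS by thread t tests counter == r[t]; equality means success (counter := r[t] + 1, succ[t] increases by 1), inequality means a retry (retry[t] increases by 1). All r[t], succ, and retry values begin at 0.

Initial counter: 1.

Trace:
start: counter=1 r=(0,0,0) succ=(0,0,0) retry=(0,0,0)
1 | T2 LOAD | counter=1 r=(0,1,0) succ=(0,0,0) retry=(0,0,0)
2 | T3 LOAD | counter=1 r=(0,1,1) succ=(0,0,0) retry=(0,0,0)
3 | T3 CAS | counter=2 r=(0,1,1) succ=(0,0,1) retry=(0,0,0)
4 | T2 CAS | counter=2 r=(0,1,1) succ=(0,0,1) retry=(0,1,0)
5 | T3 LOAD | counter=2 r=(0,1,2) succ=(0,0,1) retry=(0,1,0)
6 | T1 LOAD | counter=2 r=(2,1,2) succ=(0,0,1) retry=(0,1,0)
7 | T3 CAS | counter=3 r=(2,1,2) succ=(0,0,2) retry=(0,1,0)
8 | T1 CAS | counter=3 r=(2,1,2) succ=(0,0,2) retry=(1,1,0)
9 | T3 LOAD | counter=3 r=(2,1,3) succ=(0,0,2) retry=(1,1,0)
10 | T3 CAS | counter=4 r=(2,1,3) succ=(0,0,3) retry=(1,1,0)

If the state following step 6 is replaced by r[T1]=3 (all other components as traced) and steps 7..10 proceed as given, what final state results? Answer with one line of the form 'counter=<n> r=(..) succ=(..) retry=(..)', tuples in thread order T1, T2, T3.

state after step 6 := counter=2 r=(3,1,2) succ=(0,0,1) retry=(0,1,0)
7 | T3 CAS | counter=3 r=(3,1,2) succ=(0,0,2) retry=(0,1,0)
8 | T1 CAS | counter=4 r=(3,1,2) succ=(1,0,2) retry=(0,1,0)
9 | T3 LOAD | counter=4 r=(3,1,4) succ=(1,0,2) retry=(0,1,0)
10 | T3 CAS | counter=5 r=(3,1,4) succ=(1,0,3) retry=(0,1,0)

counter=5 r=(3,1,4) succ=(1,0,3) retry=(0,1,0)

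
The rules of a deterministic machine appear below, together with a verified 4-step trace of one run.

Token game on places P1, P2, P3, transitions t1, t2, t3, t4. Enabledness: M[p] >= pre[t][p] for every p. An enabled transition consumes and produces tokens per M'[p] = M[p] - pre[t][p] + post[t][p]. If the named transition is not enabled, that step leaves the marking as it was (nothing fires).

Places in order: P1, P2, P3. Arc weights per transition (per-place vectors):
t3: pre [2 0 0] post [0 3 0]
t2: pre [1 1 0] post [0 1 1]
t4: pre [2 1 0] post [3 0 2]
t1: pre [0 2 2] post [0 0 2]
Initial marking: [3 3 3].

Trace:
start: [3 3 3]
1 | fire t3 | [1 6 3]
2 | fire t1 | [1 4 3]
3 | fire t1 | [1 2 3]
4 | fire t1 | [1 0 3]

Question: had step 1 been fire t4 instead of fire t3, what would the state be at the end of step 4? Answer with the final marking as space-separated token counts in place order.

(re-executing from step 1 with the substitution; state before step 1: [3 3 3])
1 | fire t4 | [4 2 5]
2 | fire t1 | [4 0 5]
3 | fire t1 | [4 0 5]
4 | fire t1 | [4 0 5]

4 0 5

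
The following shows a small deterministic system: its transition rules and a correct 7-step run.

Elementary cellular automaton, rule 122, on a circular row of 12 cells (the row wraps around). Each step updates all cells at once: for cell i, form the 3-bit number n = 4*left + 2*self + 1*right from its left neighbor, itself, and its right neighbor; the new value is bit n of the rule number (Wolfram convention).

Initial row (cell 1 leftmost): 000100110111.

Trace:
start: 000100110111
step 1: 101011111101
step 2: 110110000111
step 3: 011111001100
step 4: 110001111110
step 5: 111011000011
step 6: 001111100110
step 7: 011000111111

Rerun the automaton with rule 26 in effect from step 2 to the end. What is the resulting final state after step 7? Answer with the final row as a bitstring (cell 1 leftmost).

010000101001

(re-executing steps 2..7 under rule 26; state before step 2: 101011111101)
step 2: 000010000001
step 3: 100101000010
step 4: 011000100100
step 5: 110101011010
step 6: 100000010000
step 7: 010000101001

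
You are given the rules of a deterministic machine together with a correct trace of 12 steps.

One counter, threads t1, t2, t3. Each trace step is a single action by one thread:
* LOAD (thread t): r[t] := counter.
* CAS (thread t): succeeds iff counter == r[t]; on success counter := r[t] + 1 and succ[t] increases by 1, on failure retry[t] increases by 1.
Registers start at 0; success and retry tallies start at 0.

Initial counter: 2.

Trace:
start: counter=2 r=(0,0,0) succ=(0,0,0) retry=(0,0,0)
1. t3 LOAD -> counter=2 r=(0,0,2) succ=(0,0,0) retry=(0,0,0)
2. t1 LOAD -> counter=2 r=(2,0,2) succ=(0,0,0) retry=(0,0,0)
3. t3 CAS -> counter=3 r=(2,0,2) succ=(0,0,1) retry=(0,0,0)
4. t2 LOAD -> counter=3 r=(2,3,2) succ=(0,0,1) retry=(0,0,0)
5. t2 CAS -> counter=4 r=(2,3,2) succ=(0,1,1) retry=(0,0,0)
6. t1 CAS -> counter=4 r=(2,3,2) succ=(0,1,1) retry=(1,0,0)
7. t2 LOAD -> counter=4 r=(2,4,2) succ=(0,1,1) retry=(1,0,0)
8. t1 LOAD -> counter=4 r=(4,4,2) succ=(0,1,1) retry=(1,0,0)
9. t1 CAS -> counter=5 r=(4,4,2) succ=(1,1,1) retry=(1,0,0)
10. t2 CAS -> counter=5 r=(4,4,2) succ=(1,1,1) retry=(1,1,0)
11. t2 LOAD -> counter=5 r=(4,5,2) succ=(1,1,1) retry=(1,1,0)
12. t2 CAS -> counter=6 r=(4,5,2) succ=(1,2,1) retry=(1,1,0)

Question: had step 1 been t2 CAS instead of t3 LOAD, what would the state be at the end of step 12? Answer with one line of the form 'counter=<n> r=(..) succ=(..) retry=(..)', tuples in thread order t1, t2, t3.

counter=5 r=(3,4,0) succ=(1,2,0) retry=(1,2,1)

(re-executing from step 1 with the substitution; state before step 1: counter=2 r=(0,0,0) succ=(0,0,0) retry=(0,0,0))
1. t2 CAS -> counter=2 r=(0,0,0) succ=(0,0,0) retry=(0,1,0)
2. t1 LOAD -> counter=2 r=(2,0,0) succ=(0,0,0) retry=(0,1,0)
3. t3 CAS -> counter=2 r=(2,0,0) succ=(0,0,0) retry=(0,1,1)
4. t2 LOAD -> counter=2 r=(2,2,0) succ=(0,0,0) retry=(0,1,1)
5. t2 CAS -> counter=3 r=(2,2,0) succ=(0,1,0) retry=(0,1,1)
6. t1 CAS -> counter=3 r=(2,2,0) succ=(0,1,0) retry=(1,1,1)
7. t2 LOAD -> counter=3 r=(2,3,0) succ=(0,1,0) retry=(1,1,1)
8. t1 LOAD -> counter=3 r=(3,3,0) succ=(0,1,0) retry=(1,1,1)
9. t1 CAS -> counter=4 r=(3,3,0) succ=(1,1,0) retry=(1,1,1)
10. t2 CAS -> counter=4 r=(3,3,0) succ=(1,1,0) retry=(1,2,1)
11. t2 LOAD -> counter=4 r=(3,4,0) succ=(1,1,0) retry=(1,2,1)
12. t2 CAS -> counter=5 r=(3,4,0) succ=(1,2,0) retry=(1,2,1)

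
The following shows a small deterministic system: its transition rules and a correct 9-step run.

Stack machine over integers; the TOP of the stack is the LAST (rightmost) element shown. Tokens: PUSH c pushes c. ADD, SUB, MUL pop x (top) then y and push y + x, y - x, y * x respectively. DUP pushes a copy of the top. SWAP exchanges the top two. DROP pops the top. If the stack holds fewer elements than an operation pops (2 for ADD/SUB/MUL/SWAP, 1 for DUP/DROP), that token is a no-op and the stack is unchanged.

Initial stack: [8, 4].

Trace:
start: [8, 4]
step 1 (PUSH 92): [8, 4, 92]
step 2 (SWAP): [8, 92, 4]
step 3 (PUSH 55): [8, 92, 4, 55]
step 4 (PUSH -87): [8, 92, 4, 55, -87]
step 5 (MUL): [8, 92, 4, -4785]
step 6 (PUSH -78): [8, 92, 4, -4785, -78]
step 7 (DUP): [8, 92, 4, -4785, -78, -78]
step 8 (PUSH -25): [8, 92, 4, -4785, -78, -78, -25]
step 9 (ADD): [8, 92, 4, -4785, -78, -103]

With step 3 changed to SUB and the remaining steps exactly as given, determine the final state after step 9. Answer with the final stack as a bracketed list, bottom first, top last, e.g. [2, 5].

(re-executing from step 3 with the substitution; state before step 3: [8, 92, 4])
step 3 (SUB): [8, 88]
step 4 (PUSH -87): [8, 88, -87]
step 5 (MUL): [8, -7656]
step 6 (PUSH -78): [8, -7656, -78]
step 7 (DUP): [8, -7656, -78, -78]
step 8 (PUSH -25): [8, -7656, -78, -78, -25]
step 9 (ADD): [8, -7656, -78, -103]

[8, -7656, -78, -103]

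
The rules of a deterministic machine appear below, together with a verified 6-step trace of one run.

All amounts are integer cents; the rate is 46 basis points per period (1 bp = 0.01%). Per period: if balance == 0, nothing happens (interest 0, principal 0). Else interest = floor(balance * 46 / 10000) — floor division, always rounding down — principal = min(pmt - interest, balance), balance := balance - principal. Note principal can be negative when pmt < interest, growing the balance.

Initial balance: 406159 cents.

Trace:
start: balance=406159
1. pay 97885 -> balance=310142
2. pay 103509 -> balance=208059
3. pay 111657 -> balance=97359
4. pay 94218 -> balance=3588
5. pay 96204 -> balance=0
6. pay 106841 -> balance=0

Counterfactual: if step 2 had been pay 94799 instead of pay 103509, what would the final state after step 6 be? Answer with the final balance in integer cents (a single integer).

(re-executing from step 2 with the substitution; state before step 2: balance=310142)
2. pay 94799 -> balance=216769
3. pay 111657 -> balance=106109
4. pay 94218 -> balance=12379
5. pay 96204 -> balance=0
6. pay 106841 -> balance=0

0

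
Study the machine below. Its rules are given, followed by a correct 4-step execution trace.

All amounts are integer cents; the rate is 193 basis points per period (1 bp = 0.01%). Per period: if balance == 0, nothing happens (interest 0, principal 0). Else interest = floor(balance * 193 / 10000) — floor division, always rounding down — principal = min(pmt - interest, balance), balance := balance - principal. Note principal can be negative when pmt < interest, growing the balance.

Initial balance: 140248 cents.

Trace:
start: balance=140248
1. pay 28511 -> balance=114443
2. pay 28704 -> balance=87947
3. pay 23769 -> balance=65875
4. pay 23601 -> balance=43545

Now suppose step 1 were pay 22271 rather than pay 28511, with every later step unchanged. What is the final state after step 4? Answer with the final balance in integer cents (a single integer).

50154

(re-executing from step 1 with the substitution; state before step 1: balance=140248)
1. pay 22271 -> balance=120683
2. pay 28704 -> balance=94308
3. pay 23769 -> balance=72359
4. pay 23601 -> balance=50154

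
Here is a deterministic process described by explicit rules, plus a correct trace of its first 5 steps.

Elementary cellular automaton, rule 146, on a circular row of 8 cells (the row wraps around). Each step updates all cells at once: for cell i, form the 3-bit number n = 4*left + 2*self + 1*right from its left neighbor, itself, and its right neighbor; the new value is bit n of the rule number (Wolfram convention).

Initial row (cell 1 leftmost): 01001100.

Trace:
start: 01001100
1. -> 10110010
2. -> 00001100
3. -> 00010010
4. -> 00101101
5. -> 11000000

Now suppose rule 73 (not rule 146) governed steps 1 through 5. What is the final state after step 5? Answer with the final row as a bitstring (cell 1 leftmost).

01101101

(re-executing steps 1..5 under rule 73; state before step 1: 01001100)
1. -> 00001101
2. -> 01101100
3. -> 01101101
4. -> 01101100
5. -> 01101101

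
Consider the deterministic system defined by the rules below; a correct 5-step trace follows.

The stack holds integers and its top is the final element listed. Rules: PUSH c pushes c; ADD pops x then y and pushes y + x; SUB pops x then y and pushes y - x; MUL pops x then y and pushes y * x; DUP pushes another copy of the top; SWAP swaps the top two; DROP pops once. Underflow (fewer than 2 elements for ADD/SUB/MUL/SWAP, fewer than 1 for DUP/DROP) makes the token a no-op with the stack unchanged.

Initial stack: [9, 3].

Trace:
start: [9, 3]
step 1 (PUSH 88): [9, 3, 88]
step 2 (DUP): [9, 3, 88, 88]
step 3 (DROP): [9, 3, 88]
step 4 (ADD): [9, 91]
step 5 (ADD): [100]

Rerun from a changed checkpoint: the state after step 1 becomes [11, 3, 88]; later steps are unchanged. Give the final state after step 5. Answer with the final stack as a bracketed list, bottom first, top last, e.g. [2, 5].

state after step 1 := [11, 3, 88]
step 2 (DUP): [11, 3, 88, 88]
step 3 (DROP): [11, 3, 88]
step 4 (ADD): [11, 91]
step 5 (ADD): [102]

[102]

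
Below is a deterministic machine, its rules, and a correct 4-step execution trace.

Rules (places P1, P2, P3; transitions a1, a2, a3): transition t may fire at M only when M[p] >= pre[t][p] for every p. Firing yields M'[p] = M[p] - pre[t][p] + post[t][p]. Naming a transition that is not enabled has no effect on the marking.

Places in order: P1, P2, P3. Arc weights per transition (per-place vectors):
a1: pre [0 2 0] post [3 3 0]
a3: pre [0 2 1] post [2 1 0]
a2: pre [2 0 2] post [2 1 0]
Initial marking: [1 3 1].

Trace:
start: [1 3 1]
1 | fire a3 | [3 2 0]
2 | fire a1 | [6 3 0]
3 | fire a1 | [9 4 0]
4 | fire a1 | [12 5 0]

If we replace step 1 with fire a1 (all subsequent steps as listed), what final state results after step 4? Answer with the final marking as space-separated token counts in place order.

13 7 1

(re-executing from step 1 with the substitution; state before step 1: [1 3 1])
1 | fire a1 | [4 4 1]
2 | fire a1 | [7 5 1]
3 | fire a1 | [10 6 1]
4 | fire a1 | [13 7 1]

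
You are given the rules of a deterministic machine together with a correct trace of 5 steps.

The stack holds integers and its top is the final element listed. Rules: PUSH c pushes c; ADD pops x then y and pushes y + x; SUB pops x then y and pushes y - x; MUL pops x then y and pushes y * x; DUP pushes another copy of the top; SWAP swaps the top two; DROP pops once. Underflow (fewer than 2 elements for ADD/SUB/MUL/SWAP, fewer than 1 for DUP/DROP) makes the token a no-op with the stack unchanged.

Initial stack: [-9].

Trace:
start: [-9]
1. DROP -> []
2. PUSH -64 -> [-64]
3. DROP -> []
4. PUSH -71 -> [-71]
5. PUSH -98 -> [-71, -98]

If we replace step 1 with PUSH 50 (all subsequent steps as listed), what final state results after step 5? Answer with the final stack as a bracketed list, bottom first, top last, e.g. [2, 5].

[-9, 50, -71, -98]

(re-executing from step 1 with the substitution; state before step 1: [-9])
1. PUSH 50 -> [-9, 50]
2. PUSH -64 -> [-9, 50, -64]
3. DROP -> [-9, 50]
4. PUSH -71 -> [-9, 50, -71]
5. PUSH -98 -> [-9, 50, -71, -98]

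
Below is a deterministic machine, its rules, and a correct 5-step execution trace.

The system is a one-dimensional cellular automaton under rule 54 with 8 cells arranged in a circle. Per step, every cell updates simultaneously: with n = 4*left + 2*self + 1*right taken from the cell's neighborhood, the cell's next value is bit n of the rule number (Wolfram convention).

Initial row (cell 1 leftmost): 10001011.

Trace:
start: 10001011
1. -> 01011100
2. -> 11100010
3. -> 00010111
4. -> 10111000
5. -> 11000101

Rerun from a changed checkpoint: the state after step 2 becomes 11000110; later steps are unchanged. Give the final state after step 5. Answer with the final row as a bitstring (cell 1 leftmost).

00000000

state after step 2 := 11000110
3. -> 00101001
4. -> 11111111
5. -> 00000000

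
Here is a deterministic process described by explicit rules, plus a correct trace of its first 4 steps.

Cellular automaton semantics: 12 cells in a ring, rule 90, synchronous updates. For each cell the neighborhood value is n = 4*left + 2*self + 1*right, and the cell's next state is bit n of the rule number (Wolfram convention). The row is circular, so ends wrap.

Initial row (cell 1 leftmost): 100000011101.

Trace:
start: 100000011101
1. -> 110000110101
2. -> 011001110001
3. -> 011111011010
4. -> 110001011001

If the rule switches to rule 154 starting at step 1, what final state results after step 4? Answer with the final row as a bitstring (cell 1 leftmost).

(re-executing steps 1..4 under rule 154; state before step 1: 100000011101)
1. -> 010000111001
2. -> 001001110110
3. -> 010111100101
4. -> 000111011000

000111011000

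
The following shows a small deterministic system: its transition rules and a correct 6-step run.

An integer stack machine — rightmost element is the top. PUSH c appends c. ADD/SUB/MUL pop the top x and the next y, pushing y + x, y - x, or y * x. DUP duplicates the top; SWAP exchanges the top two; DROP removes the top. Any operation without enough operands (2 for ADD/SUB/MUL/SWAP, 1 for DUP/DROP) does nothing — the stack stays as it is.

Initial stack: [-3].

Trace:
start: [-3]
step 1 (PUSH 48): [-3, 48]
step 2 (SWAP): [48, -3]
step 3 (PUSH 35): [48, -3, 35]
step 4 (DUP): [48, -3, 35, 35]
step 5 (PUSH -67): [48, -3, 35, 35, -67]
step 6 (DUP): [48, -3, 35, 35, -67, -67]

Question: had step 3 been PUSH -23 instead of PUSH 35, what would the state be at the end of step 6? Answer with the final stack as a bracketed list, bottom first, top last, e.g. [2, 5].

[48, -3, -23, -23, -67, -67]

(re-executing from step 3 with the substitution; state before step 3: [48, -3])
step 3 (PUSH -23): [48, -3, -23]
step 4 (DUP): [48, -3, -23, -23]
step 5 (PUSH -67): [48, -3, -23, -23, -67]
step 6 (DUP): [48, -3, -23, -23, -67, -67]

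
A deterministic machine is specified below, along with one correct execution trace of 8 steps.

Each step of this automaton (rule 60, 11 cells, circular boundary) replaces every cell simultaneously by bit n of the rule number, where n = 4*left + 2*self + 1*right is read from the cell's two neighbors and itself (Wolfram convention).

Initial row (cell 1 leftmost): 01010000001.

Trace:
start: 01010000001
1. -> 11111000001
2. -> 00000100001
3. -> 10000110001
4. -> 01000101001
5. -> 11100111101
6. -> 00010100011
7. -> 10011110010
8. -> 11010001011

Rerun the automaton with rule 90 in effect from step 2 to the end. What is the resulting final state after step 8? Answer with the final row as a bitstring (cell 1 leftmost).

01100110110

(re-executing steps 2..8 under rule 90; state before step 2: 11111000001)
2. -> 00001100011
3. -> 10011110111
4. -> 11110010100
5. -> 10011100011
6. -> 11110110110
7. -> 10010110110
8. -> 01100110110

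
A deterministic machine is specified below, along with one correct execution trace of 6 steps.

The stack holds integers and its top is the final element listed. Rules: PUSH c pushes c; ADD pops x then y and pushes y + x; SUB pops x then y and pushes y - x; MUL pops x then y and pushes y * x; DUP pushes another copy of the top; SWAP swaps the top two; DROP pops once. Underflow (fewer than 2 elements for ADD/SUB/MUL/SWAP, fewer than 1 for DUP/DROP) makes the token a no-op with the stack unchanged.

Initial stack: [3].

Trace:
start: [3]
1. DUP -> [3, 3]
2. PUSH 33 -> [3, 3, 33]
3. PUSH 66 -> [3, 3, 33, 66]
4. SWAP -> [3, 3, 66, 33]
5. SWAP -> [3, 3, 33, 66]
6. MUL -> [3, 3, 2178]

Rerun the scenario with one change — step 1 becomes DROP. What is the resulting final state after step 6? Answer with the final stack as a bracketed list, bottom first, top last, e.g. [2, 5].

[2178]

(re-executing from step 1 with the substitution; state before step 1: [3])
1. DROP -> []
2. PUSH 33 -> [33]
3. PUSH 66 -> [33, 66]
4. SWAP -> [66, 33]
5. SWAP -> [33, 66]
6. MUL -> [2178]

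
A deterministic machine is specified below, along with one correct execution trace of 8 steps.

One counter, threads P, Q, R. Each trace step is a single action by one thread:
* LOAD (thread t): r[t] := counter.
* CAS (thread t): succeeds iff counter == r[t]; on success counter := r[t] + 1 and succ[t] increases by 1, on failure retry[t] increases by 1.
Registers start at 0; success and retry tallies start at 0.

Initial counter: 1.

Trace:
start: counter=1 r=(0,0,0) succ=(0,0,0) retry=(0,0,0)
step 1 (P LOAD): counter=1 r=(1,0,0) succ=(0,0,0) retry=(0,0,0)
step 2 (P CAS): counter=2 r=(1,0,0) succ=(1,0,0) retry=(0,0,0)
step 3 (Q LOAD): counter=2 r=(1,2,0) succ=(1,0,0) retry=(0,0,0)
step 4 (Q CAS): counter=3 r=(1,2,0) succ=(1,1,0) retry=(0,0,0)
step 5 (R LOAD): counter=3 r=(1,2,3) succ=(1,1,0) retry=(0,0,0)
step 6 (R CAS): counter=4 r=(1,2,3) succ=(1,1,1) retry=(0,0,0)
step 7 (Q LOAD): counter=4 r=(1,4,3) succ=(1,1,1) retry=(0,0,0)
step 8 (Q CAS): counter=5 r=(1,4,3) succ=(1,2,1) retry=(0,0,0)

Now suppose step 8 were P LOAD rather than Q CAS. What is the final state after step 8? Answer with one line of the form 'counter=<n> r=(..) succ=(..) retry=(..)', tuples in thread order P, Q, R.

counter=4 r=(4,4,3) succ=(1,1,1) retry=(0,0,0)

(re-executing from step 8 with the substitution; state before step 8: counter=4 r=(1,4,3) succ=(1,1,1) retry=(0,0,0))
step 8 (P LOAD): counter=4 r=(4,4,3) succ=(1,1,1) retry=(0,0,0)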